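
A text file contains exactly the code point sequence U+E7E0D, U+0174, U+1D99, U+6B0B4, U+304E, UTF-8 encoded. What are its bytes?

U+E7E0D: 4-byte form → F3 A7 B8 8D.
U+0174: 2-byte form → C5 B4.
U+1D99: 3-byte form → E1 B6 99.
U+6B0B4: 4-byte form → F1 AB 82 B4.
U+304E: 3-byte form → E3 81 8E.
Concatenated (16 bytes): F3 A7 B8 8D C5 B4 E1 B6 99 F1 AB 82 B4 E3 81 8E.

F3 A7 B8 8D C5 B4 E1 B6 99 F1 AB 82 B4 E3 81 8E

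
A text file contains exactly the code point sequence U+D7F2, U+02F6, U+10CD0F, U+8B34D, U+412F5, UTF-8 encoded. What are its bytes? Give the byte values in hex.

ED 9F B2 CB B6 F4 8C B4 8F F2 8B 8D 8D F1 81 8B B5

U+D7F2: 3-byte form → ED 9F B2.
U+02F6: 2-byte form → CB B6.
U+10CD0F: 4-byte form → F4 8C B4 8F.
U+8B34D: 4-byte form → F2 8B 8D 8D.
U+412F5: 4-byte form → F1 81 8B B5.
Concatenated (17 bytes): ED 9F B2 CB B6 F4 8C B4 8F F2 8B 8D 8D F1 81 8B B5.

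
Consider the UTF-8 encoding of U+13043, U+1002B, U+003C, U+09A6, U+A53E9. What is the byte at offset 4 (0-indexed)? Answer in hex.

0xF0

U+13043 → 4-byte form F0 93 81 83 at offsets 0–3.
U+1002B → 4-byte form F0 90 80 AB at offsets 4–7.
Offset 4 falls in char 2's range; it's byte 1 of F0 90 80 AB = 0xF0.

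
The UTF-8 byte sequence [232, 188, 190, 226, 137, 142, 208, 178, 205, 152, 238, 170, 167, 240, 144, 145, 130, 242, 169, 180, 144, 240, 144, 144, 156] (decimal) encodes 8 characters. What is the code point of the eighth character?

Offset 0: leading byte 0xE8 = 11101000 → 3-byte char #1 = E8 BC BE.
Offset 3: leading byte 0xE2 = 11100010 → 3-byte char #2 = E2 89 8E.
Offset 6: leading byte 0xD0 = 11010000 → 2-byte char #3 = D0 B2.
Offset 8: leading byte 0xCD = 11001101 → 2-byte char #4 = CD 98.
Offset 10: leading byte 0xEE = 11101110 → 3-byte char #5 = EE AA A7.
Offset 13: leading byte 0xF0 = 11110000 → 4-byte char #6 = F0 90 91 82.
Offset 17: leading byte 0xF2 = 11110010 → 4-byte char #7 = F2 A9 B4 90.
Offset 21: leading byte 0xF0 = 11110000 → 4-byte char #8 = F0 90 90 9C.
Leading byte 0xF0 = 11110000 matches 11110xxx → 4-byte sequence.
Byte 1: 0xF0 = 11110000, payload 000 (3 bits).
Byte 2: 0x90 = 10010000 (10xxxxxx ✓), payload 010000.
Byte 3: 0x90 = 10010000 (10xxxxxx ✓), payload 010000.
Byte 4: 0x9C = 10011100 (10xxxxxx ✓), payload 011100.
Concatenate: 000010000010000011100 = 0x1041C (21 bits → U+1041C).

U+1041C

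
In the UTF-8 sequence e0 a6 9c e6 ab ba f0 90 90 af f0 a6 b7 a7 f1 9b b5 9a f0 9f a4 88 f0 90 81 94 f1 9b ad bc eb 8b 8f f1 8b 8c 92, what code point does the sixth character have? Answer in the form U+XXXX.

Offset 0: leading byte 0xE0 = 11100000 → 3-byte char #1 = E0 A6 9C.
Offset 3: leading byte 0xE6 = 11100110 → 3-byte char #2 = E6 AB BA.
Offset 6: leading byte 0xF0 = 11110000 → 4-byte char #3 = F0 90 90 AF.
Offset 10: leading byte 0xF0 = 11110000 → 4-byte char #4 = F0 A6 B7 A7.
Offset 14: leading byte 0xF1 = 11110001 → 4-byte char #5 = F1 9B B5 9A.
Offset 18: leading byte 0xF0 = 11110000 → 4-byte char #6 = F0 9F A4 88.
Leading byte 0xF0 = 11110000 matches 11110xxx → 4-byte sequence.
Byte 1: 0xF0 = 11110000, payload 000 (3 bits).
Byte 2: 0x9F = 10011111 (10xxxxxx ✓), payload 011111.
Byte 3: 0xA4 = 10100100 (10xxxxxx ✓), payload 100100.
Byte 4: 0x88 = 10001000 (10xxxxxx ✓), payload 001000.
Concatenate: 000011111100100001000 = 0x1F908 (21 bits → U+1F908).

U+1F908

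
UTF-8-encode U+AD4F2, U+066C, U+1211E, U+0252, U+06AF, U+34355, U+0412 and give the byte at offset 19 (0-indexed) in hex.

0x92

U+AD4F2 → 4-byte form F2 AD 93 B2 at offsets 0–3.
U+066C → 2-byte form D9 AC at offsets 4–5.
U+1211E → 4-byte form F0 92 84 9E at offsets 6–9.
U+0252 → 2-byte form C9 92 at offsets 10–11.
U+06AF → 2-byte form DA AF at offsets 12–13.
U+34355 → 4-byte form F0 B4 8D 95 at offsets 14–17.
U+0412 → 2-byte form D0 92 at offsets 18–19.
Offset 19 falls in char 7's range; it's byte 2 of D0 92 = 0x92.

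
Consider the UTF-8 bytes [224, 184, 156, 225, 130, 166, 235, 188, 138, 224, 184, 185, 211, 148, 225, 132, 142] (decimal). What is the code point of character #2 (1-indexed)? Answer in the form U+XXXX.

Offset 0: leading byte 0xE0 = 11100000 → 3-byte char #1 = E0 B8 9C.
Offset 3: leading byte 0xE1 = 11100001 → 3-byte char #2 = E1 82 A6.
Leading byte 0xE1 = 11100001 matches 1110xxxx → 3-byte sequence.
Byte 1: 0xE1 = 11100001, payload 0001 (4 bits).
Byte 2: 0x82 = 10000010 (10xxxxxx ✓), payload 000010.
Byte 3: 0xA6 = 10100110 (10xxxxxx ✓), payload 100110.
Concatenate: 0001000010100110 = 0x10A6 (16 bits → U+10A6).

U+10A6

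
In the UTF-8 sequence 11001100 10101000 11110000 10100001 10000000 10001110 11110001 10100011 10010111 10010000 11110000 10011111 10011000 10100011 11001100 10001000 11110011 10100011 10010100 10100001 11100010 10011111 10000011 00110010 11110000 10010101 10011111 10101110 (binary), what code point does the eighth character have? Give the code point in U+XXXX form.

U+0032

Offset 0: leading byte 0xCC = 11001100 → 2-byte char #1 = CC A8.
Offset 2: leading byte 0xF0 = 11110000 → 4-byte char #2 = F0 A1 80 8E.
Offset 6: leading byte 0xF1 = 11110001 → 4-byte char #3 = F1 A3 97 90.
Offset 10: leading byte 0xF0 = 11110000 → 4-byte char #4 = F0 9F 98 A3.
Offset 14: leading byte 0xCC = 11001100 → 2-byte char #5 = CC 88.
Offset 16: leading byte 0xF3 = 11110011 → 4-byte char #6 = F3 A3 94 A1.
Offset 20: leading byte 0xE2 = 11100010 → 3-byte char #7 = E2 9F 83.
Offset 23: leading byte 0x32 = 00110010 → 1-byte char #8 = 32.
Leading byte 0x32 = 00110010 matches 0xxxxxxx → 1-byte sequence.
Byte 1: 0x32 = 00110010, payload 0110010 (7 bits).
Concatenate: 0110010 = 0x32 (7 bits → U+0032).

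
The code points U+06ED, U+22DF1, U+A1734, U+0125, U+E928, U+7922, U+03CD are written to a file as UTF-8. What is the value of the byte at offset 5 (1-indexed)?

1-indexed offset 5 is 0-indexed offset 4.
U+06ED → 2-byte form DB AD at offsets 0–1.
U+22DF1 → 4-byte form F0 A2 B7 B1 at offsets 2–5.
Offset 4 falls in char 2's range; it's byte 3 of F0 A2 B7 B1 = 0xB7.

0xB7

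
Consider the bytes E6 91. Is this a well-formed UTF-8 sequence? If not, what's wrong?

Leading byte 0xE6 = 11100110 → 3-byte form, but only 2 bytes are present.

invalid (sequence truncated)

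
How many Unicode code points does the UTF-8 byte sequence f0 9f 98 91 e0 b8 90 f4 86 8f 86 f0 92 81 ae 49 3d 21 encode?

Byte at offset 0: 0xF0 = 11110000 → 4-byte char (#1). Advance 4.
Byte at offset 4: 0xE0 = 11100000 → 3-byte char (#2). Advance 3.
Byte at offset 7: 0xF4 = 11110100 → 4-byte char (#3). Advance 4.
Byte at offset 11: 0xF0 = 11110000 → 4-byte char (#4). Advance 4.
Byte at offset 15: 0x49 = 01001001 → 1-byte char (#5). Advance 1.
Byte at offset 16: 0x3D = 00111101 → 1-byte char (#6). Advance 1.
Byte at offset 17: 0x21 = 00100001 → 1-byte char (#7). Advance 1.
Reached end at offset 18 after 7 code points.

7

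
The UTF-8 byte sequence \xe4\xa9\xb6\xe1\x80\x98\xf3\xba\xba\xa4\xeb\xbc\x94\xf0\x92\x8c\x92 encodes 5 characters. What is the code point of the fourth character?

U+BF14

Offset 0: leading byte 0xE4 = 11100100 → 3-byte char #1 = E4 A9 B6.
Offset 3: leading byte 0xE1 = 11100001 → 3-byte char #2 = E1 80 98.
Offset 6: leading byte 0xF3 = 11110011 → 4-byte char #3 = F3 BA BA A4.
Offset 10: leading byte 0xEB = 11101011 → 3-byte char #4 = EB BC 94.
Leading byte 0xEB = 11101011 matches 1110xxxx → 3-byte sequence.
Byte 1: 0xEB = 11101011, payload 1011 (4 bits).
Byte 2: 0xBC = 10111100 (10xxxxxx ✓), payload 111100.
Byte 3: 0x94 = 10010100 (10xxxxxx ✓), payload 010100.
Concatenate: 1011111100010100 = 0xBF14 (16 bits → U+BF14).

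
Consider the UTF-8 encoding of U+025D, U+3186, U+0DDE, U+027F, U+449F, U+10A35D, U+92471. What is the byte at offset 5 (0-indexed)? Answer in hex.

0xE0

U+025D → 2-byte form C9 9D at offsets 0–1.
U+3186 → 3-byte form E3 86 86 at offsets 2–4.
U+0DDE → 3-byte form E0 B7 9E at offsets 5–7.
Offset 5 falls in char 3's range; it's byte 1 of E0 B7 9E = 0xE0.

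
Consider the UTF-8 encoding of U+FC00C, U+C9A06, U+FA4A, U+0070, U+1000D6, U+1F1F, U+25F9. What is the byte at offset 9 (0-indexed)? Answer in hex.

0xA9

U+FC00C → 4-byte form F3 BC 80 8C at offsets 0–3.
U+C9A06 → 4-byte form F3 89 A8 86 at offsets 4–7.
U+FA4A → 3-byte form EF A9 8A at offsets 8–10.
Offset 9 falls in char 3's range; it's byte 2 of EF A9 8A = 0xA9.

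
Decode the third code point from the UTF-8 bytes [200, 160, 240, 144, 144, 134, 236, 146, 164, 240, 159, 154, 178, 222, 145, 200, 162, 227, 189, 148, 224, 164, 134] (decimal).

Offset 0: leading byte 0xC8 = 11001000 → 2-byte char #1 = C8 A0.
Offset 2: leading byte 0xF0 = 11110000 → 4-byte char #2 = F0 90 90 86.
Offset 6: leading byte 0xEC = 11101100 → 3-byte char #3 = EC 92 A4.
Leading byte 0xEC = 11101100 matches 1110xxxx → 3-byte sequence.
Byte 1: 0xEC = 11101100, payload 1100 (4 bits).
Byte 2: 0x92 = 10010010 (10xxxxxx ✓), payload 010010.
Byte 3: 0xA4 = 10100100 (10xxxxxx ✓), payload 100100.
Concatenate: 1100010010100100 = 0xC4A4 (16 bits → U+C4A4).

U+C4A4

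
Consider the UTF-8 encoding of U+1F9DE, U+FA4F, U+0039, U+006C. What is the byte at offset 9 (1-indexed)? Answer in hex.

0x6C

1-indexed offset 9 is 0-indexed offset 8.
U+1F9DE → 4-byte form F0 9F A7 9E at offsets 0–3.
U+FA4F → 3-byte form EF A9 8F at offsets 4–6.
U+0039 → 1-byte form 39 at offsets 7–7.
U+006C → 1-byte form 6C at offsets 8–8.
Offset 8 falls in char 4's range; it's byte 1 of 6C = 0x6C.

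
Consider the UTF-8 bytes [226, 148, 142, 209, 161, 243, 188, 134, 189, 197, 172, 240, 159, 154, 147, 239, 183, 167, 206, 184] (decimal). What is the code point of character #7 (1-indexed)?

Offset 0: leading byte 0xE2 = 11100010 → 3-byte char #1 = E2 94 8E.
Offset 3: leading byte 0xD1 = 11010001 → 2-byte char #2 = D1 A1.
Offset 5: leading byte 0xF3 = 11110011 → 4-byte char #3 = F3 BC 86 BD.
Offset 9: leading byte 0xC5 = 11000101 → 2-byte char #4 = C5 AC.
Offset 11: leading byte 0xF0 = 11110000 → 4-byte char #5 = F0 9F 9A 93.
Offset 15: leading byte 0xEF = 11101111 → 3-byte char #6 = EF B7 A7.
Offset 18: leading byte 0xCE = 11001110 → 2-byte char #7 = CE B8.
Leading byte 0xCE = 11001110 matches 110xxxxx → 2-byte sequence.
Byte 1: 0xCE = 11001110, payload 01110 (5 bits).
Byte 2: 0xB8 = 10111000 (10xxxxxx ✓), payload 111000.
Concatenate: 01110111000 = 0x3B8 (11 bits → U+03B8).

U+03B8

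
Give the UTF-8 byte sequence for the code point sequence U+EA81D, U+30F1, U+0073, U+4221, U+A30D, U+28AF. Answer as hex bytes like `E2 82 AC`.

U+EA81D: 4-byte form → F3 AA A0 9D.
U+30F1: 3-byte form → E3 83 B1.
U+0073: 1-byte form → 73.
U+4221: 3-byte form → E4 88 A1.
U+A30D: 3-byte form → EA 8C 8D.
U+28AF: 3-byte form → E2 A2 AF.
Concatenated (17 bytes): F3 AA A0 9D E3 83 B1 73 E4 88 A1 EA 8C 8D E2 A2 AF.

F3 AA A0 9D E3 83 B1 73 E4 88 A1 EA 8C 8D E2 A2 AF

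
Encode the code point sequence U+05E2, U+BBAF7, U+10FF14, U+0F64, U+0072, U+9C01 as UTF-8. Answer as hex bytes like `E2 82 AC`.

U+05E2: 2-byte form → D7 A2.
U+BBAF7: 4-byte form → F2 BB AB B7.
U+10FF14: 4-byte form → F4 8F BC 94.
U+0F64: 3-byte form → E0 BD A4.
U+0072: 1-byte form → 72.
U+9C01: 3-byte form → E9 B0 81.
Concatenated (17 bytes): D7 A2 F2 BB AB B7 F4 8F BC 94 E0 BD A4 72 E9 B0 81.

D7 A2 F2 BB AB B7 F4 8F BC 94 E0 BD A4 72 E9 B0 81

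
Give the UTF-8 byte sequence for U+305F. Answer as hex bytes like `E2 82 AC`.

E3 81 9F

U+305F = 0x305F = 12383 decimal. In range U+0800–U+FFFF → 3-byte form: 1110xxxx 10xxxxxx 10xxxxxx.
Binary (16 bits): 0011000001011111.
Split 4+6+6: 0011 | 000001 | 011111.
Byte 1: 11100011 = 0xE3.
Byte 2: 10000001 = 0x81.
Byte 3: 10011111 = 0x9F.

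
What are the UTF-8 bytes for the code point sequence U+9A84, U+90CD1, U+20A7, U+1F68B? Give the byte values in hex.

E9 AA 84 F2 90 B3 91 E2 82 A7 F0 9F 9A 8B

U+9A84: 3-byte form → E9 AA 84.
U+90CD1: 4-byte form → F2 90 B3 91.
U+20A7: 3-byte form → E2 82 A7.
U+1F68B: 4-byte form → F0 9F 9A 8B.
Concatenated (14 bytes): E9 AA 84 F2 90 B3 91 E2 82 A7 F0 9F 9A 8B.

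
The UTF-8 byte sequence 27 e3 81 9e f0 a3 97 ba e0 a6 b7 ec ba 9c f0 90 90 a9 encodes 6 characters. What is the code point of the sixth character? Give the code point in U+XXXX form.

Offset 0: leading byte 0x27 = 00100111 → 1-byte char #1 = 27.
Offset 1: leading byte 0xE3 = 11100011 → 3-byte char #2 = E3 81 9E.
Offset 4: leading byte 0xF0 = 11110000 → 4-byte char #3 = F0 A3 97 BA.
Offset 8: leading byte 0xE0 = 11100000 → 3-byte char #4 = E0 A6 B7.
Offset 11: leading byte 0xEC = 11101100 → 3-byte char #5 = EC BA 9C.
Offset 14: leading byte 0xF0 = 11110000 → 4-byte char #6 = F0 90 90 A9.
Leading byte 0xF0 = 11110000 matches 11110xxx → 4-byte sequence.
Byte 1: 0xF0 = 11110000, payload 000 (3 bits).
Byte 2: 0x90 = 10010000 (10xxxxxx ✓), payload 010000.
Byte 3: 0x90 = 10010000 (10xxxxxx ✓), payload 010000.
Byte 4: 0xA9 = 10101001 (10xxxxxx ✓), payload 101001.
Concatenate: 000010000010000101001 = 0x10429 (21 bits → U+10429).

U+10429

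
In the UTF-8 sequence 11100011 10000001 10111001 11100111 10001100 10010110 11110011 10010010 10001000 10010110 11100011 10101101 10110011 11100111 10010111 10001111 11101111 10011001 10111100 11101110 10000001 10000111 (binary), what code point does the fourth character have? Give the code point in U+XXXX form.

Offset 0: leading byte 0xE3 = 11100011 → 3-byte char #1 = E3 81 B9.
Offset 3: leading byte 0xE7 = 11100111 → 3-byte char #2 = E7 8C 96.
Offset 6: leading byte 0xF3 = 11110011 → 4-byte char #3 = F3 92 88 96.
Offset 10: leading byte 0xE3 = 11100011 → 3-byte char #4 = E3 AD B3.
Leading byte 0xE3 = 11100011 matches 1110xxxx → 3-byte sequence.
Byte 1: 0xE3 = 11100011, payload 0011 (4 bits).
Byte 2: 0xAD = 10101101 (10xxxxxx ✓), payload 101101.
Byte 3: 0xB3 = 10110011 (10xxxxxx ✓), payload 110011.
Concatenate: 0011101101110011 = 0x3B73 (16 bits → U+3B73).

U+3B73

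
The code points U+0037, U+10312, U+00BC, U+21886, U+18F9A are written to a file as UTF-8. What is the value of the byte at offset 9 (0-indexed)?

0xA2

U+0037 → 1-byte form 37 at offsets 0–0.
U+10312 → 4-byte form F0 90 8C 92 at offsets 1–4.
U+00BC → 2-byte form C2 BC at offsets 5–6.
U+21886 → 4-byte form F0 A1 A2 86 at offsets 7–10.
Offset 9 falls in char 4's range; it's byte 3 of F0 A1 A2 86 = 0xA2.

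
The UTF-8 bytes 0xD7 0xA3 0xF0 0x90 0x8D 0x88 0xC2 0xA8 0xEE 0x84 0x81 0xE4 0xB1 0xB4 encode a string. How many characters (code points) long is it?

5

Byte at offset 0: 0xD7 = 11010111 → 2-byte char (#1). Advance 2.
Byte at offset 2: 0xF0 = 11110000 → 4-byte char (#2). Advance 4.
Byte at offset 6: 0xC2 = 11000010 → 2-byte char (#3). Advance 2.
Byte at offset 8: 0xEE = 11101110 → 3-byte char (#4). Advance 3.
Byte at offset 11: 0xE4 = 11100100 → 3-byte char (#5). Advance 3.
Reached end at offset 14 after 5 code points.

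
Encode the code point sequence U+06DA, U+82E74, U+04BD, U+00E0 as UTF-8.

DB 9A F2 82 B9 B4 D2 BD C3 A0

U+06DA: 2-byte form → DB 9A.
U+82E74: 4-byte form → F2 82 B9 B4.
U+04BD: 2-byte form → D2 BD.
U+00E0: 2-byte form → C3 A0.
Concatenated (10 bytes): DB 9A F2 82 B9 B4 D2 BD C3 A0.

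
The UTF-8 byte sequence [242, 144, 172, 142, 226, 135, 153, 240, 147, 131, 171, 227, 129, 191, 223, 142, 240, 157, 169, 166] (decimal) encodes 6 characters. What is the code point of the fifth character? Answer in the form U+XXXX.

U+07CE

Offset 0: leading byte 0xF2 = 11110010 → 4-byte char #1 = F2 90 AC 8E.
Offset 4: leading byte 0xE2 = 11100010 → 3-byte char #2 = E2 87 99.
Offset 7: leading byte 0xF0 = 11110000 → 4-byte char #3 = F0 93 83 AB.
Offset 11: leading byte 0xE3 = 11100011 → 3-byte char #4 = E3 81 BF.
Offset 14: leading byte 0xDF = 11011111 → 2-byte char #5 = DF 8E.
Leading byte 0xDF = 11011111 matches 110xxxxx → 2-byte sequence.
Byte 1: 0xDF = 11011111, payload 11111 (5 bits).
Byte 2: 0x8E = 10001110 (10xxxxxx ✓), payload 001110.
Concatenate: 11111001110 = 0x7CE (11 bits → U+07CE).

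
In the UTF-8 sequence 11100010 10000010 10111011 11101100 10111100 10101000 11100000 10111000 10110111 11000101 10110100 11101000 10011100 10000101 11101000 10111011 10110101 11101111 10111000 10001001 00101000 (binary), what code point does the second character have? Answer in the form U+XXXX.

Offset 0: leading byte 0xE2 = 11100010 → 3-byte char #1 = E2 82 BB.
Offset 3: leading byte 0xEC = 11101100 → 3-byte char #2 = EC BC A8.
Leading byte 0xEC = 11101100 matches 1110xxxx → 3-byte sequence.
Byte 1: 0xEC = 11101100, payload 1100 (4 bits).
Byte 2: 0xBC = 10111100 (10xxxxxx ✓), payload 111100.
Byte 3: 0xA8 = 10101000 (10xxxxxx ✓), payload 101000.
Concatenate: 1100111100101000 = 0xCF28 (16 bits → U+CF28).

U+CF28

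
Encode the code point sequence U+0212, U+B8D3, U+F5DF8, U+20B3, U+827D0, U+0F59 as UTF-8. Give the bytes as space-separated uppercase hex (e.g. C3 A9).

C8 92 EB A3 93 F3 B5 B7 B8 E2 82 B3 F2 82 9F 90 E0 BD 99

U+0212: 2-byte form → C8 92.
U+B8D3: 3-byte form → EB A3 93.
U+F5DF8: 4-byte form → F3 B5 B7 B8.
U+20B3: 3-byte form → E2 82 B3.
U+827D0: 4-byte form → F2 82 9F 90.
U+0F59: 3-byte form → E0 BD 99.
Concatenated (19 bytes): C8 92 EB A3 93 F3 B5 B7 B8 E2 82 B3 F2 82 9F 90 E0 BD 99.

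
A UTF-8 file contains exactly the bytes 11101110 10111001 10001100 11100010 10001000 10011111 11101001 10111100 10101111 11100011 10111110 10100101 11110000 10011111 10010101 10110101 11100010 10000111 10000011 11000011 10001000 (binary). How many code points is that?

Byte at offset 0: 0xEE = 11101110 → 3-byte char (#1). Advance 3.
Byte at offset 3: 0xE2 = 11100010 → 3-byte char (#2). Advance 3.
Byte at offset 6: 0xE9 = 11101001 → 3-byte char (#3). Advance 3.
Byte at offset 9: 0xE3 = 11100011 → 3-byte char (#4). Advance 3.
Byte at offset 12: 0xF0 = 11110000 → 4-byte char (#5). Advance 4.
Byte at offset 16: 0xE2 = 11100010 → 3-byte char (#6). Advance 3.
Byte at offset 19: 0xC3 = 11000011 → 2-byte char (#7). Advance 2.
Reached end at offset 21 after 7 code points.

7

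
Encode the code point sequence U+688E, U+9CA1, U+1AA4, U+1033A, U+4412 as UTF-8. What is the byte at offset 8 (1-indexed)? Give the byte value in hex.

0xAA

1-indexed offset 8 is 0-indexed offset 7.
U+688E → 3-byte form E6 A2 8E at offsets 0–2.
U+9CA1 → 3-byte form E9 B2 A1 at offsets 3–5.
U+1AA4 → 3-byte form E1 AA A4 at offsets 6–8.
Offset 7 falls in char 3's range; it's byte 2 of E1 AA A4 = 0xAA.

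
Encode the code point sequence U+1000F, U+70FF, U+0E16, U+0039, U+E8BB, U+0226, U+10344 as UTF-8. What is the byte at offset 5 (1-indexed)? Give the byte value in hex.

0xE7

1-indexed offset 5 is 0-indexed offset 4.
U+1000F → 4-byte form F0 90 80 8F at offsets 0–3.
U+70FF → 3-byte form E7 83 BF at offsets 4–6.
Offset 4 falls in char 2's range; it's byte 1 of E7 83 BF = 0xE7.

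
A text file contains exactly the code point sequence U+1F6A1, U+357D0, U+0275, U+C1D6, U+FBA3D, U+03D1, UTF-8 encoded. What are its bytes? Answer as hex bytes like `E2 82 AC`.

F0 9F 9A A1 F0 B5 9F 90 C9 B5 EC 87 96 F3 BB A8 BD CF 91

U+1F6A1: 4-byte form → F0 9F 9A A1.
U+357D0: 4-byte form → F0 B5 9F 90.
U+0275: 2-byte form → C9 B5.
U+C1D6: 3-byte form → EC 87 96.
U+FBA3D: 4-byte form → F3 BB A8 BD.
U+03D1: 2-byte form → CF 91.
Concatenated (19 bytes): F0 9F 9A A1 F0 B5 9F 90 C9 B5 EC 87 96 F3 BB A8 BD CF 91.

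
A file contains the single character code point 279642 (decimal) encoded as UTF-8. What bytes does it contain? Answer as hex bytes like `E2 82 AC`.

F1 84 91 9A

U+4445A = 0x4445A = 279642 decimal. In range U+10000–U+10FFFF → 4-byte form: 11110xxx 10xxxxxx 10xxxxxx 10xxxxxx.
Binary (21 bits): 001000100010001011010.
Split 3+6+6+6: 001 | 000100 | 010001 | 011010.
Byte 1: 11110001 = 0xF1.
Byte 2: 10000100 = 0x84.
Byte 3: 10010001 = 0x91.
Byte 4: 10011010 = 0x9A.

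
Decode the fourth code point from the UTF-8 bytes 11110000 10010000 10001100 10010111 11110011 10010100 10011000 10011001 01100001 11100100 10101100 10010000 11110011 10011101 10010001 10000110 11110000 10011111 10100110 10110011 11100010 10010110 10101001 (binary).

Offset 0: leading byte 0xF0 = 11110000 → 4-byte char #1 = F0 90 8C 97.
Offset 4: leading byte 0xF3 = 11110011 → 4-byte char #2 = F3 94 98 99.
Offset 8: leading byte 0x61 = 01100001 → 1-byte char #3 = 61.
Offset 9: leading byte 0xE4 = 11100100 → 3-byte char #4 = E4 AC 90.
Leading byte 0xE4 = 11100100 matches 1110xxxx → 3-byte sequence.
Byte 1: 0xE4 = 11100100, payload 0100 (4 bits).
Byte 2: 0xAC = 10101100 (10xxxxxx ✓), payload 101100.
Byte 3: 0x90 = 10010000 (10xxxxxx ✓), payload 010000.
Concatenate: 0100101100010000 = 0x4B10 (16 bits → U+4B10).

U+4B10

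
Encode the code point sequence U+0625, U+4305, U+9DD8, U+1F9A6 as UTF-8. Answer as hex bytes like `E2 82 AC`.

D8 A5 E4 8C 85 E9 B7 98 F0 9F A6 A6

U+0625: 2-byte form → D8 A5.
U+4305: 3-byte form → E4 8C 85.
U+9DD8: 3-byte form → E9 B7 98.
U+1F9A6: 4-byte form → F0 9F A6 A6.
Concatenated (12 bytes): D8 A5 E4 8C 85 E9 B7 98 F0 9F A6 A6.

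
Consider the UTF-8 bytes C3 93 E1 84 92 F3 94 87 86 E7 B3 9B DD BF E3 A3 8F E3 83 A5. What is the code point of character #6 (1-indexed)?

Offset 0: leading byte 0xC3 = 11000011 → 2-byte char #1 = C3 93.
Offset 2: leading byte 0xE1 = 11100001 → 3-byte char #2 = E1 84 92.
Offset 5: leading byte 0xF3 = 11110011 → 4-byte char #3 = F3 94 87 86.
Offset 9: leading byte 0xE7 = 11100111 → 3-byte char #4 = E7 B3 9B.
Offset 12: leading byte 0xDD = 11011101 → 2-byte char #5 = DD BF.
Offset 14: leading byte 0xE3 = 11100011 → 3-byte char #6 = E3 A3 8F.
Leading byte 0xE3 = 11100011 matches 1110xxxx → 3-byte sequence.
Byte 1: 0xE3 = 11100011, payload 0011 (4 bits).
Byte 2: 0xA3 = 10100011 (10xxxxxx ✓), payload 100011.
Byte 3: 0x8F = 10001111 (10xxxxxx ✓), payload 001111.
Concatenate: 0011100011001111 = 0x38CF (16 bits → U+38CF).

U+38CF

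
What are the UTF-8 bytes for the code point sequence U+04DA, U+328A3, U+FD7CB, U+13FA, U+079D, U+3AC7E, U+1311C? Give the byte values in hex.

U+04DA: 2-byte form → D3 9A.
U+328A3: 4-byte form → F0 B2 A2 A3.
U+FD7CB: 4-byte form → F3 BD 9F 8B.
U+13FA: 3-byte form → E1 8F BA.
U+079D: 2-byte form → DE 9D.
U+3AC7E: 4-byte form → F0 BA B1 BE.
U+1311C: 4-byte form → F0 93 84 9C.
Concatenated (23 bytes): D3 9A F0 B2 A2 A3 F3 BD 9F 8B E1 8F BA DE 9D F0 BA B1 BE F0 93 84 9C.

D3 9A F0 B2 A2 A3 F3 BD 9F 8B E1 8F BA DE 9D F0 BA B1 BE F0 93 84 9C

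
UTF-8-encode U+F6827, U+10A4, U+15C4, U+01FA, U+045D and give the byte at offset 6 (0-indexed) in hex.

U+F6827 → 4-byte form F3 B6 A0 A7 at offsets 0–3.
U+10A4 → 3-byte form E1 82 A4 at offsets 4–6.
Offset 6 falls in char 2's range; it's byte 3 of E1 82 A4 = 0xA4.

0xA4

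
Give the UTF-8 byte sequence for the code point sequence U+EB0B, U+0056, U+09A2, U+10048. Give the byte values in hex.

EE AC 8B 56 E0 A6 A2 F0 90 81 88

U+EB0B: 3-byte form → EE AC 8B.
U+0056: 1-byte form → 56.
U+09A2: 3-byte form → E0 A6 A2.
U+10048: 4-byte form → F0 90 81 88.
Concatenated (11 bytes): EE AC 8B 56 E0 A6 A2 F0 90 81 88.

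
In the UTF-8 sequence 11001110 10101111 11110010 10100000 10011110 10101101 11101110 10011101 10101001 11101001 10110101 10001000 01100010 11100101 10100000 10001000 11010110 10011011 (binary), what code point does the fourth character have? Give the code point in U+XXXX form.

Offset 0: leading byte 0xCE = 11001110 → 2-byte char #1 = CE AF.
Offset 2: leading byte 0xF2 = 11110010 → 4-byte char #2 = F2 A0 9E AD.
Offset 6: leading byte 0xEE = 11101110 → 3-byte char #3 = EE 9D A9.
Offset 9: leading byte 0xE9 = 11101001 → 3-byte char #4 = E9 B5 88.
Leading byte 0xE9 = 11101001 matches 1110xxxx → 3-byte sequence.
Byte 1: 0xE9 = 11101001, payload 1001 (4 bits).
Byte 2: 0xB5 = 10110101 (10xxxxxx ✓), payload 110101.
Byte 3: 0x88 = 10001000 (10xxxxxx ✓), payload 001000.
Concatenate: 1001110101001000 = 0x9D48 (16 bits → U+9D48).

U+9D48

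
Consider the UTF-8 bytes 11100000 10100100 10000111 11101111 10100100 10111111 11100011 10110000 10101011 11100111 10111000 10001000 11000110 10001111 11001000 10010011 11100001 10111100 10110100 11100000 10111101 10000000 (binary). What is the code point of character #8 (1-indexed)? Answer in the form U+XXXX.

U+0F40

Offset 0: leading byte 0xE0 = 11100000 → 3-byte char #1 = E0 A4 87.
Offset 3: leading byte 0xEF = 11101111 → 3-byte char #2 = EF A4 BF.
Offset 6: leading byte 0xE3 = 11100011 → 3-byte char #3 = E3 B0 AB.
Offset 9: leading byte 0xE7 = 11100111 → 3-byte char #4 = E7 B8 88.
Offset 12: leading byte 0xC6 = 11000110 → 2-byte char #5 = C6 8F.
Offset 14: leading byte 0xC8 = 11001000 → 2-byte char #6 = C8 93.
Offset 16: leading byte 0xE1 = 11100001 → 3-byte char #7 = E1 BC B4.
Offset 19: leading byte 0xE0 = 11100000 → 3-byte char #8 = E0 BD 80.
Leading byte 0xE0 = 11100000 matches 1110xxxx → 3-byte sequence.
Byte 1: 0xE0 = 11100000, payload 0000 (4 bits).
Byte 2: 0xBD = 10111101 (10xxxxxx ✓), payload 111101.
Byte 3: 0x80 = 10000000 (10xxxxxx ✓), payload 000000.
Concatenate: 0000111101000000 = 0xF40 (16 bits → U+0F40).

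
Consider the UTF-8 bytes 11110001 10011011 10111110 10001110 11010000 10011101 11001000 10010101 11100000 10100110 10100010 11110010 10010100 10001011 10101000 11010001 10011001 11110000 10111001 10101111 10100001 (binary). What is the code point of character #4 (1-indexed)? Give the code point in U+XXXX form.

U+09A2

Offset 0: leading byte 0xF1 = 11110001 → 4-byte char #1 = F1 9B BE 8E.
Offset 4: leading byte 0xD0 = 11010000 → 2-byte char #2 = D0 9D.
Offset 6: leading byte 0xC8 = 11001000 → 2-byte char #3 = C8 95.
Offset 8: leading byte 0xE0 = 11100000 → 3-byte char #4 = E0 A6 A2.
Leading byte 0xE0 = 11100000 matches 1110xxxx → 3-byte sequence.
Byte 1: 0xE0 = 11100000, payload 0000 (4 bits).
Byte 2: 0xA6 = 10100110 (10xxxxxx ✓), payload 100110.
Byte 3: 0xA2 = 10100010 (10xxxxxx ✓), payload 100010.
Concatenate: 0000100110100010 = 0x9A2 (16 bits → U+09A2).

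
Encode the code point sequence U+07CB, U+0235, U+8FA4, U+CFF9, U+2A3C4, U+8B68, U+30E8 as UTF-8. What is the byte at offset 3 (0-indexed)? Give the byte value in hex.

0xB5

U+07CB → 2-byte form DF 8B at offsets 0–1.
U+0235 → 2-byte form C8 B5 at offsets 2–3.
Offset 3 falls in char 2's range; it's byte 2 of C8 B5 = 0xB5.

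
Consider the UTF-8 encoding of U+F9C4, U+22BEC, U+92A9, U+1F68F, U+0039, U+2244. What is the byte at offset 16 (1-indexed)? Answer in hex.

0xE2

1-indexed offset 16 is 0-indexed offset 15.
U+F9C4 → 3-byte form EF A7 84 at offsets 0–2.
U+22BEC → 4-byte form F0 A2 AF AC at offsets 3–6.
U+92A9 → 3-byte form E9 8A A9 at offsets 7–9.
U+1F68F → 4-byte form F0 9F 9A 8F at offsets 10–13.
U+0039 → 1-byte form 39 at offsets 14–14.
U+2244 → 3-byte form E2 89 84 at offsets 15–17.
Offset 15 falls in char 6's range; it's byte 1 of E2 89 84 = 0xE2.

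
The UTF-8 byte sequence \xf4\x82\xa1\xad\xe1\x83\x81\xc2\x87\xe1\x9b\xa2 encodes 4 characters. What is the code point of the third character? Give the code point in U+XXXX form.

U+0087

Offset 0: leading byte 0xF4 = 11110100 → 4-byte char #1 = F4 82 A1 AD.
Offset 4: leading byte 0xE1 = 11100001 → 3-byte char #2 = E1 83 81.
Offset 7: leading byte 0xC2 = 11000010 → 2-byte char #3 = C2 87.
Leading byte 0xC2 = 11000010 matches 110xxxxx → 2-byte sequence.
Byte 1: 0xC2 = 11000010, payload 00010 (5 bits).
Byte 2: 0x87 = 10000111 (10xxxxxx ✓), payload 000111.
Concatenate: 00010000111 = 0x87 (11 bits → U+0087).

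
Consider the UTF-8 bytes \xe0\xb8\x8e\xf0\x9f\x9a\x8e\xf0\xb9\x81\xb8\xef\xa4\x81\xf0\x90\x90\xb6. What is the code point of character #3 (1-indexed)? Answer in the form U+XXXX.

Offset 0: leading byte 0xE0 = 11100000 → 3-byte char #1 = E0 B8 8E.
Offset 3: leading byte 0xF0 = 11110000 → 4-byte char #2 = F0 9F 9A 8E.
Offset 7: leading byte 0xF0 = 11110000 → 4-byte char #3 = F0 B9 81 B8.
Leading byte 0xF0 = 11110000 matches 11110xxx → 4-byte sequence.
Byte 1: 0xF0 = 11110000, payload 000 (3 bits).
Byte 2: 0xB9 = 10111001 (10xxxxxx ✓), payload 111001.
Byte 3: 0x81 = 10000001 (10xxxxxx ✓), payload 000001.
Byte 4: 0xB8 = 10111000 (10xxxxxx ✓), payload 111000.
Concatenate: 000111001000001111000 = 0x39078 (21 bits → U+39078).

U+39078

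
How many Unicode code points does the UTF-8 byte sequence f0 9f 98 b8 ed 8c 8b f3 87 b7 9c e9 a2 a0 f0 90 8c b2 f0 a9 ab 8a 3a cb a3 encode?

8

Byte at offset 0: 0xF0 = 11110000 → 4-byte char (#1). Advance 4.
Byte at offset 4: 0xED = 11101101 → 3-byte char (#2). Advance 3.
Byte at offset 7: 0xF3 = 11110011 → 4-byte char (#3). Advance 4.
Byte at offset 11: 0xE9 = 11101001 → 3-byte char (#4). Advance 3.
Byte at offset 14: 0xF0 = 11110000 → 4-byte char (#5). Advance 4.
Byte at offset 18: 0xF0 = 11110000 → 4-byte char (#6). Advance 4.
Byte at offset 22: 0x3A = 00111010 → 1-byte char (#7). Advance 1.
Byte at offset 23: 0xCB = 11001011 → 2-byte char (#8). Advance 2.
Reached end at offset 25 after 8 code points.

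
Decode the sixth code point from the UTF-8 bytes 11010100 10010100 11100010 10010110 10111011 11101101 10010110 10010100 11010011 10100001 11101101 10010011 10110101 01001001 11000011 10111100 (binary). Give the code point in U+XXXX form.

U+0049

Offset 0: leading byte 0xD4 = 11010100 → 2-byte char #1 = D4 94.
Offset 2: leading byte 0xE2 = 11100010 → 3-byte char #2 = E2 96 BB.
Offset 5: leading byte 0xED = 11101101 → 3-byte char #3 = ED 96 94.
Offset 8: leading byte 0xD3 = 11010011 → 2-byte char #4 = D3 A1.
Offset 10: leading byte 0xED = 11101101 → 3-byte char #5 = ED 93 B5.
Offset 13: leading byte 0x49 = 01001001 → 1-byte char #6 = 49.
Leading byte 0x49 = 01001001 matches 0xxxxxxx → 1-byte sequence.
Byte 1: 0x49 = 01001001, payload 1001001 (7 bits).
Concatenate: 1001001 = 0x49 (7 bits → U+0049).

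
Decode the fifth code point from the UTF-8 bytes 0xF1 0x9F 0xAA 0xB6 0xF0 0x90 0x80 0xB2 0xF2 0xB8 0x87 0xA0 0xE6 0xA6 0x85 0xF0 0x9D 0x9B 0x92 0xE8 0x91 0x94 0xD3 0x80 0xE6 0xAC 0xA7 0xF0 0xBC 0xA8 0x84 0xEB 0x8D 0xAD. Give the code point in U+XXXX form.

Offset 0: leading byte 0xF1 = 11110001 → 4-byte char #1 = F1 9F AA B6.
Offset 4: leading byte 0xF0 = 11110000 → 4-byte char #2 = F0 90 80 B2.
Offset 8: leading byte 0xF2 = 11110010 → 4-byte char #3 = F2 B8 87 A0.
Offset 12: leading byte 0xE6 = 11100110 → 3-byte char #4 = E6 A6 85.
Offset 15: leading byte 0xF0 = 11110000 → 4-byte char #5 = F0 9D 9B 92.
Leading byte 0xF0 = 11110000 matches 11110xxx → 4-byte sequence.
Byte 1: 0xF0 = 11110000, payload 000 (3 bits).
Byte 2: 0x9D = 10011101 (10xxxxxx ✓), payload 011101.
Byte 3: 0x9B = 10011011 (10xxxxxx ✓), payload 011011.
Byte 4: 0x92 = 10010010 (10xxxxxx ✓), payload 010010.
Concatenate: 000011101011011010010 = 0x1D6D2 (21 bits → U+1D6D2).

U+1D6D2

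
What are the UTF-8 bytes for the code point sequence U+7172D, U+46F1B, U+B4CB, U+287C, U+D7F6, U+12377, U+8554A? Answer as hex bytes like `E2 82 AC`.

U+7172D: 4-byte form → F1 B1 9C AD.
U+46F1B: 4-byte form → F1 86 BC 9B.
U+B4CB: 3-byte form → EB 93 8B.
U+287C: 3-byte form → E2 A1 BC.
U+D7F6: 3-byte form → ED 9F B6.
U+12377: 4-byte form → F0 92 8D B7.
U+8554A: 4-byte form → F2 85 95 8A.
Concatenated (25 bytes): F1 B1 9C AD F1 86 BC 9B EB 93 8B E2 A1 BC ED 9F B6 F0 92 8D B7 F2 85 95 8A.

F1 B1 9C AD F1 86 BC 9B EB 93 8B E2 A1 BC ED 9F B6 F0 92 8D B7 F2 85 95 8A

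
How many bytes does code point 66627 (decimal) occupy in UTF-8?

U+10443 = 0x10443. UTF-8 uses 1 byte below 0x80, 2 below 0x800, 3 below 0x10000, 4 up to 0x10FFFF. 0x10443 is in U+10000–U+10FFFF → 4 bytes.

4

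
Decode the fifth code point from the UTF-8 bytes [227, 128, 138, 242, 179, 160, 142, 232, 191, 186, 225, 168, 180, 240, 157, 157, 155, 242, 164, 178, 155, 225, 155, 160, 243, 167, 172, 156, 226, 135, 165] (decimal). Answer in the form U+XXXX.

U+1D75B

Offset 0: leading byte 0xE3 = 11100011 → 3-byte char #1 = E3 80 8A.
Offset 3: leading byte 0xF2 = 11110010 → 4-byte char #2 = F2 B3 A0 8E.
Offset 7: leading byte 0xE8 = 11101000 → 3-byte char #3 = E8 BF BA.
Offset 10: leading byte 0xE1 = 11100001 → 3-byte char #4 = E1 A8 B4.
Offset 13: leading byte 0xF0 = 11110000 → 4-byte char #5 = F0 9D 9D 9B.
Leading byte 0xF0 = 11110000 matches 11110xxx → 4-byte sequence.
Byte 1: 0xF0 = 11110000, payload 000 (3 bits).
Byte 2: 0x9D = 10011101 (10xxxxxx ✓), payload 011101.
Byte 3: 0x9D = 10011101 (10xxxxxx ✓), payload 011101.
Byte 4: 0x9B = 10011011 (10xxxxxx ✓), payload 011011.
Concatenate: 000011101011101011011 = 0x1D75B (21 bits → U+1D75B).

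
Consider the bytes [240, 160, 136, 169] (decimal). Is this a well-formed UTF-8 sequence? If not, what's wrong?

Leading byte 0xF0 = 11110000 → 4-byte form.
Continuation bytes 0xA0=10100000, 0x88=10001000, 0xA9=10101001 all match 10xxxxxx.
Decoded value 0x20229 is ≥ 0x10000 (shortest form) and not a surrogate.

valid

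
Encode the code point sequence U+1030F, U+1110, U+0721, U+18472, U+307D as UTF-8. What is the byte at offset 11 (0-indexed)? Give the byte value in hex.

U+1030F → 4-byte form F0 90 8C 8F at offsets 0–3.
U+1110 → 3-byte form E1 84 90 at offsets 4–6.
U+0721 → 2-byte form DC A1 at offsets 7–8.
U+18472 → 4-byte form F0 98 91 B2 at offsets 9–12.
Offset 11 falls in char 4's range; it's byte 3 of F0 98 91 B2 = 0x91.

0x91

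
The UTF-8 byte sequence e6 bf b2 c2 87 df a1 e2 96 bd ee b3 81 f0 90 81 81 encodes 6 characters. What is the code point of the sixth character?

U+10041

Offset 0: leading byte 0xE6 = 11100110 → 3-byte char #1 = E6 BF B2.
Offset 3: leading byte 0xC2 = 11000010 → 2-byte char #2 = C2 87.
Offset 5: leading byte 0xDF = 11011111 → 2-byte char #3 = DF A1.
Offset 7: leading byte 0xE2 = 11100010 → 3-byte char #4 = E2 96 BD.
Offset 10: leading byte 0xEE = 11101110 → 3-byte char #5 = EE B3 81.
Offset 13: leading byte 0xF0 = 11110000 → 4-byte char #6 = F0 90 81 81.
Leading byte 0xF0 = 11110000 matches 11110xxx → 4-byte sequence.
Byte 1: 0xF0 = 11110000, payload 000 (3 bits).
Byte 2: 0x90 = 10010000 (10xxxxxx ✓), payload 010000.
Byte 3: 0x81 = 10000001 (10xxxxxx ✓), payload 000001.
Byte 4: 0x81 = 10000001 (10xxxxxx ✓), payload 000001.
Concatenate: 000010000000001000001 = 0x10041 (21 bits → U+10041).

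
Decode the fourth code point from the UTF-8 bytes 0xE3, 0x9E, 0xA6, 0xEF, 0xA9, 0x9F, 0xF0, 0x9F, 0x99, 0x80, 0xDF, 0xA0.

Offset 0: leading byte 0xE3 = 11100011 → 3-byte char #1 = E3 9E A6.
Offset 3: leading byte 0xEF = 11101111 → 3-byte char #2 = EF A9 9F.
Offset 6: leading byte 0xF0 = 11110000 → 4-byte char #3 = F0 9F 99 80.
Offset 10: leading byte 0xDF = 11011111 → 2-byte char #4 = DF A0.
Leading byte 0xDF = 11011111 matches 110xxxxx → 2-byte sequence.
Byte 1: 0xDF = 11011111, payload 11111 (5 bits).
Byte 2: 0xA0 = 10100000 (10xxxxxx ✓), payload 100000.
Concatenate: 11111100000 = 0x7E0 (11 bits → U+07E0).

U+07E0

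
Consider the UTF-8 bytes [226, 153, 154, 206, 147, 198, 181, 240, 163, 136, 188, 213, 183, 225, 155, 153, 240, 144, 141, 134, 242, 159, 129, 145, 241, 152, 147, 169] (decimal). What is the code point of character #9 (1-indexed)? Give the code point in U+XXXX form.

U+584E9

Offset 0: leading byte 0xE2 = 11100010 → 3-byte char #1 = E2 99 9A.
Offset 3: leading byte 0xCE = 11001110 → 2-byte char #2 = CE 93.
Offset 5: leading byte 0xC6 = 11000110 → 2-byte char #3 = C6 B5.
Offset 7: leading byte 0xF0 = 11110000 → 4-byte char #4 = F0 A3 88 BC.
Offset 11: leading byte 0xD5 = 11010101 → 2-byte char #5 = D5 B7.
Offset 13: leading byte 0xE1 = 11100001 → 3-byte char #6 = E1 9B 99.
Offset 16: leading byte 0xF0 = 11110000 → 4-byte char #7 = F0 90 8D 86.
Offset 20: leading byte 0xF2 = 11110010 → 4-byte char #8 = F2 9F 81 91.
Offset 24: leading byte 0xF1 = 11110001 → 4-byte char #9 = F1 98 93 A9.
Leading byte 0xF1 = 11110001 matches 11110xxx → 4-byte sequence.
Byte 1: 0xF1 = 11110001, payload 001 (3 bits).
Byte 2: 0x98 = 10011000 (10xxxxxx ✓), payload 011000.
Byte 3: 0x93 = 10010011 (10xxxxxx ✓), payload 010011.
Byte 4: 0xA9 = 10101001 (10xxxxxx ✓), payload 101001.
Concatenate: 001011000010011101001 = 0x584E9 (21 bits → U+584E9).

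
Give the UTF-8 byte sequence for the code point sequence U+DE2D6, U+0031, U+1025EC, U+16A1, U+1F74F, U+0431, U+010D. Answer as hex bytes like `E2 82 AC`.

U+DE2D6: 4-byte form → F3 9E 8B 96.
U+0031: 1-byte form → 31.
U+1025EC: 4-byte form → F4 82 97 AC.
U+16A1: 3-byte form → E1 9A A1.
U+1F74F: 4-byte form → F0 9F 9D 8F.
U+0431: 2-byte form → D0 B1.
U+010D: 2-byte form → C4 8D.
Concatenated (20 bytes): F3 9E 8B 96 31 F4 82 97 AC E1 9A A1 F0 9F 9D 8F D0 B1 C4 8D.

F3 9E 8B 96 31 F4 82 97 AC E1 9A A1 F0 9F 9D 8F D0 B1 C4 8D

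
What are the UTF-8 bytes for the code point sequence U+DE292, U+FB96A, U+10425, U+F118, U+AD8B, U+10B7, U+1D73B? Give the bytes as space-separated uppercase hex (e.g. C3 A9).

U+DE292: 4-byte form → F3 9E 8A 92.
U+FB96A: 4-byte form → F3 BB A5 AA.
U+10425: 4-byte form → F0 90 90 A5.
U+F118: 3-byte form → EF 84 98.
U+AD8B: 3-byte form → EA B6 8B.
U+10B7: 3-byte form → E1 82 B7.
U+1D73B: 4-byte form → F0 9D 9C BB.
Concatenated (25 bytes): F3 9E 8A 92 F3 BB A5 AA F0 90 90 A5 EF 84 98 EA B6 8B E1 82 B7 F0 9D 9C BB.

F3 9E 8A 92 F3 BB A5 AA F0 90 90 A5 EF 84 98 EA B6 8B E1 82 B7 F0 9D 9C BB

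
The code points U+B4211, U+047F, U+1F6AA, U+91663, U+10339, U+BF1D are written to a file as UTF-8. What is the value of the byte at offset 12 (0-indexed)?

0x99

U+B4211 → 4-byte form F2 B4 88 91 at offsets 0–3.
U+047F → 2-byte form D1 BF at offsets 4–5.
U+1F6AA → 4-byte form F0 9F 9A AA at offsets 6–9.
U+91663 → 4-byte form F2 91 99 A3 at offsets 10–13.
Offset 12 falls in char 4's range; it's byte 3 of F2 91 99 A3 = 0x99.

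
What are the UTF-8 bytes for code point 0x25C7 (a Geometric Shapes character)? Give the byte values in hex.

U+25C7 = 0x25C7 = 9671 decimal. In range U+0800–U+FFFF → 3-byte form: 1110xxxx 10xxxxxx 10xxxxxx.
Binary (16 bits): 0010010111000111.
Split 4+6+6: 0010 | 010111 | 000111.
Byte 1: 11100010 = 0xE2.
Byte 2: 10010111 = 0x97.
Byte 3: 10000111 = 0x87.

E2 97 87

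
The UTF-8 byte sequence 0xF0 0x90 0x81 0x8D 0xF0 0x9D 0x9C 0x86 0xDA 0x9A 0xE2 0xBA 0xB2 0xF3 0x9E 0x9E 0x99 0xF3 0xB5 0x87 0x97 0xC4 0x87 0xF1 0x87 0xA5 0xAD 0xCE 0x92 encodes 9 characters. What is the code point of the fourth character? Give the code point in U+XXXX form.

Offset 0: leading byte 0xF0 = 11110000 → 4-byte char #1 = F0 90 81 8D.
Offset 4: leading byte 0xF0 = 11110000 → 4-byte char #2 = F0 9D 9C 86.
Offset 8: leading byte 0xDA = 11011010 → 2-byte char #3 = DA 9A.
Offset 10: leading byte 0xE2 = 11100010 → 3-byte char #4 = E2 BA B2.
Leading byte 0xE2 = 11100010 matches 1110xxxx → 3-byte sequence.
Byte 1: 0xE2 = 11100010, payload 0010 (4 bits).
Byte 2: 0xBA = 10111010 (10xxxxxx ✓), payload 111010.
Byte 3: 0xB2 = 10110010 (10xxxxxx ✓), payload 110010.
Concatenate: 0010111010110010 = 0x2EB2 (16 bits → U+2EB2).

U+2EB2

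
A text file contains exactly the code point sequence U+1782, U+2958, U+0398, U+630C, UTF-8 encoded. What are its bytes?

U+1782: 3-byte form → E1 9E 82.
U+2958: 3-byte form → E2 A5 98.
U+0398: 2-byte form → CE 98.
U+630C: 3-byte form → E6 8C 8C.
Concatenated (11 bytes): E1 9E 82 E2 A5 98 CE 98 E6 8C 8C.

E1 9E 82 E2 A5 98 CE 98 E6 8C 8C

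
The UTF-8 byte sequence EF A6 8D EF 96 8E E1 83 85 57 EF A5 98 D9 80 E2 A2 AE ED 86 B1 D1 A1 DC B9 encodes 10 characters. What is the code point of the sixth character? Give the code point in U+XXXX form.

U+0640

Offset 0: leading byte 0xEF = 11101111 → 3-byte char #1 = EF A6 8D.
Offset 3: leading byte 0xEF = 11101111 → 3-byte char #2 = EF 96 8E.
Offset 6: leading byte 0xE1 = 11100001 → 3-byte char #3 = E1 83 85.
Offset 9: leading byte 0x57 = 01010111 → 1-byte char #4 = 57.
Offset 10: leading byte 0xEF = 11101111 → 3-byte char #5 = EF A5 98.
Offset 13: leading byte 0xD9 = 11011001 → 2-byte char #6 = D9 80.
Leading byte 0xD9 = 11011001 matches 110xxxxx → 2-byte sequence.
Byte 1: 0xD9 = 11011001, payload 11001 (5 bits).
Byte 2: 0x80 = 10000000 (10xxxxxx ✓), payload 000000.
Concatenate: 11001000000 = 0x640 (11 bits → U+0640).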